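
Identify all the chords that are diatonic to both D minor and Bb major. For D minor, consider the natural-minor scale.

Dm, F, Gm, Bb

Triads in D minor (natural minor): D minor (i), E diminished (ii°), F major (III), G minor (iv), A minor (v), Bb major (VI), C major (VII).
Triads in Bb major: Bb major (I), C minor (ii), D minor (iii), Eb major (IV), F major (V), G minor (vi), A diminished (vii°).
Shared triads with their functions: D minor (i in D minor, iii in Bb major); F major (III in D minor, V in Bb major); G minor (iv in D minor, vi in Bb major); Bb major (VI in D minor, I in Bb major).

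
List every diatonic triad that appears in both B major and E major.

Triads in B major: B major (I), C# minor (ii), D# minor (iii), E major (IV), F# major (V), G# minor (vi), A# diminished (vii°).
Triads in E major: E major (I), F# minor (ii), G# minor (iii), A major (IV), B major (V), C# minor (vi), D# diminished (vii°).
Shared triads with their functions: B major (I in B major, V in E major); C# minor (ii in B major, vi in E major); E major (IV in B major, I in E major); G# minor (vi in B major, iii in E major).

B, C#m, E, G#m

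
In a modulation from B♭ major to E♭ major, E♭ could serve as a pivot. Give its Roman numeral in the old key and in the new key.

The scale of B♭ major is B♭ C D E♭ F G A; E♭ is degree 4, and the triad built there (E♭-G-B♭) is major, so it is IV.
The scale of E♭ major is E♭ F G A♭ B♭ C D; E♭ is degree 1, and the triad built there (E♭-G-B♭) is major, so it is I.

IV in B♭ major; I in E♭ major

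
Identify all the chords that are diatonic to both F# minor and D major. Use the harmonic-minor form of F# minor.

F#m, Bm, D

Triads in F# minor (harmonic minor): F# minor (i), G# diminished (ii°), A augmented (III+), B minor (iv), C# major (V), D major (VI), E# diminished (vii°).
Triads in D major: D major (I), E minor (ii), F# minor (iii), G major (IV), A major (V), B minor (vi), C# diminished (vii°).
Shared triads with their functions: F# minor (i in F# minor, iii in D major); B minor (iv in F# minor, vi in D major); D major (VI in F# minor, I in D major).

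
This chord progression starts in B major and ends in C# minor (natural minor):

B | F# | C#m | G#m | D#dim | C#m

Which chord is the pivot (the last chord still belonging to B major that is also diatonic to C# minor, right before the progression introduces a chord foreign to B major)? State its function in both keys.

Chords diatonic to B major: B, C#m, D#m, E, F#, G#m, A#dim.
Reading the progression, the first chord not in that set is D#dim, so the modulation leaves B major there.
The chord immediately before D#dim is G#m, which is diatonic to both keys: vi in B major and v in C# minor.

G#m — vi in B major, v in C# minor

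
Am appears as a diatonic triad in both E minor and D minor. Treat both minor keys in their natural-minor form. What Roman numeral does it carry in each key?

The scale of E minor (natural minor) is E F# G A B C D; A is degree 4, and the triad built there (A-C-E) is minor, so it is iv.
The scale of D minor (natural minor) is D E F G A Bb C; A is degree 5, and the triad built there (A-C-E) is minor, so it is v.

iv in E minor; v in D minor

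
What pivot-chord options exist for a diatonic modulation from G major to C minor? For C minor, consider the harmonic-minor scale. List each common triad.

Triads in G major: G major (I), A minor (ii), B minor (iii), C major (IV), D major (V), E minor (vi), F# diminished (vii°).
Triads in C minor (harmonic minor): C minor (i), D diminished (ii°), Eb augmented (III+), F minor (iv), G major (V), Ab major (VI), B diminished (vii°).
Shared triads with their functions: G major (I in G major, V in C minor).

G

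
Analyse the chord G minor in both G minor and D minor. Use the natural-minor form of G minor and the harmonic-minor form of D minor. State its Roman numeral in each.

The scale of G minor (natural minor) is G A Bb C D Eb F; G is degree 1, and the triad built there (G-Bb-D) is minor, so it is i.
The scale of D minor (harmonic minor) is D E F G A Bb C#; G is degree 4, and the triad built there (G-Bb-D) is minor, so it is iv.

i in G minor; iv in D minor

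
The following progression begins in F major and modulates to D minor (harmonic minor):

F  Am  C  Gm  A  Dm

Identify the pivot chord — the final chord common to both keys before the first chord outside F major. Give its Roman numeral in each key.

Chords diatonic to F major: F, Gm, Am, Bb, C, Dm, Edim.
Reading the progression, the first chord not in that set is A, so the modulation leaves F major there.
The chord immediately before A is Gm, which is diatonic to both keys: ii in F major and iv in D minor.

Gm — ii in F major, iv in D minor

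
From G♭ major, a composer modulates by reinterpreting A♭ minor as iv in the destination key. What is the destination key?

E♭ minor

The numeral iv denotes a minor triad on scale degree 4. With A♭ on degree 4, the tonic of the new key is E♭.
Degree 4 carries a minor triad in minor keys, so the destination is E♭ minor.
Check: the diatonic triads of E♭ minor (natural minor) are E♭m (i), Fdim (ii°), G♭ (III), A♭m (iv), B♭m (v), C♭ (VI), D♭ (VII) — A♭ minor is indeed iv.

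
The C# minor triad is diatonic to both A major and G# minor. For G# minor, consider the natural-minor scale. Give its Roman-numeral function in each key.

The scale of A major is A B C# D E F# G#; C# is degree 3, and the triad built there (C#-E-G#) is minor, so it is iii.
The scale of G# minor (natural minor) is G# A# B C# D# E F#; C# is degree 4, and the triad built there (C#-E-G#) is minor, so it is iv.

iii in A major; iv in G# minor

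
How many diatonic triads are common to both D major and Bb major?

0

Diatonic triads of D major: D (I), Em (ii), F#m (iii), G (IV), A (V), Bm (vi), C#dim (vii°).
Diatonic triads of Bb major: Bb (I), Cm (ii), Dm (iii), Eb (IV), F (V), Gm (vi), Adim (vii°).
No triad has the same root and quality in both keys.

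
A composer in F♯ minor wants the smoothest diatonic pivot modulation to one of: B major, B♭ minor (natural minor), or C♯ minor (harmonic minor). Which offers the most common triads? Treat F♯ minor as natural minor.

Triads of F♯ minor (natural minor): F♯m (i), G♯dim (ii°), A (III), Bm (iv), C♯m (v), D (VI), E (VII).
B major shares 2: C♯m, E.
B♭ minor (natural minor) shares 0: none.
C♯ minor (harmonic minor) shares 3: F♯m, A, C♯m.
The most common triads (3) are shared with C♯ minor.

C♯ minor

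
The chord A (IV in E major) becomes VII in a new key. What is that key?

B minor

The numeral VII denotes a major triad on scale degree 7. With A on degree 7, the tonic of the new key is B.
Degree 7 carries a major triad in natural-minor keys, so the destination is B minor.
Check: the diatonic triads of B minor (natural minor) are Bm (i), C#dim (ii°), D (III), Em (iv), F#m (v), G (VI), A (VII) — A is indeed VII.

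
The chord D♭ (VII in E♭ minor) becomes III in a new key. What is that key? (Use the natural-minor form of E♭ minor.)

B♭ minor

The numeral III denotes a major triad on scale degree 3. With D♭ on degree 3, the tonic of the new key is B♭.
Degree 3 carries a major triad in natural-minor keys, so the destination is B♭ minor.
Check: the diatonic triads of B♭ minor (natural minor) are B♭m (i), Cdim (ii°), D♭ (III), E♭m (iv), Fm (v), G♭ (VI), A♭ (VII) — D♭ is indeed III.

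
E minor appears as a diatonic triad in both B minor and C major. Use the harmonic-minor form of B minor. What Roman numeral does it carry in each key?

The scale of B minor (harmonic minor) is B C# D E F# G A#; E is degree 4, and the triad built there (E-G-B) is minor, so it is iv.
The scale of C major is C D E F G A B; E is degree 3, and the triad built there (E-G-B) is minor, so it is iii.

iv in B minor; iii in C major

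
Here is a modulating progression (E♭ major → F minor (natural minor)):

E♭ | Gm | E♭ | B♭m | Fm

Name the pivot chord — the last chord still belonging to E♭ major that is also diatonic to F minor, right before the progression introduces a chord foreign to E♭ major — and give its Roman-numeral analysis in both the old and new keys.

Chords diatonic to E♭ major: E♭, Fm, Gm, A♭, B♭, Cm, Ddim.
Reading the progression, the first chord not in that set is B♭m, so the modulation leaves E♭ major there.
The chord immediately before B♭m is E♭, which is diatonic to both keys: I in E♭ major and VII in F minor.

E♭ — I in E♭ major, VII in F minor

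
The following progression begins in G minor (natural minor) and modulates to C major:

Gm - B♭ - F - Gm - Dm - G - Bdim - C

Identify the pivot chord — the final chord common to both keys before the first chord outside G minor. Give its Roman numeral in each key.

Dm — v in G minor, ii in C major

Chords diatonic to G minor: Gm, Adim, B♭, Cm, Dm, E♭, F.
Reading the progression, the first chord not in that set is G, so the modulation leaves G minor there.
The chord immediately before G is Dm, which is diatonic to both keys: v in G minor and ii in C major.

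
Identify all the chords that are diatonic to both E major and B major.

Triads in E major: E (I), F#m (ii), G#m (iii), A (IV), B (V), C#m (vi), D#dim (vii°).
Triads in B major: B (I), C#m (ii), D#m (iii), E (IV), F# (V), G#m (vi), A#dim (vii°).
Shared triads with their functions: E (I in E major, IV in B major); G#m (iii in E major, vi in B major); B (V in E major, I in B major); C#m (vi in E major, ii in B major).

E, G#m, B, C#m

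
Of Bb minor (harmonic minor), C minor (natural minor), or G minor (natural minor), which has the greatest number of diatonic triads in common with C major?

Triads of C major: C major (I), D minor (ii), E minor (iii), F major (IV), G major (V), A minor (vi), B diminished (vii°).
Bb minor (harmonic minor) shares 1: F.
C minor (natural minor) shares 0: none.
G minor (natural minor) shares 2: Dm, F.
The most common triads (2) are shared with G minor.

G minor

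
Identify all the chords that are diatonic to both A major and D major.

Triads in A major: A (I), Bm (ii), C#m (iii), D (IV), E (V), F#m (vi), G#dim (vii°).
Triads in D major: D (I), Em (ii), F#m (iii), G (IV), A (V), Bm (vi), C#dim (vii°).
Shared triads with their functions: A (I in A major, V in D major); Bm (ii in A major, vi in D major); D (IV in A major, I in D major); F#m (vi in A major, iii in D major).

A, Bm, D, F#m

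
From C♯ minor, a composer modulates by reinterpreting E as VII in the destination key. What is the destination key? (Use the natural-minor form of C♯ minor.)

The numeral VII denotes a major triad on scale degree 7. With E on degree 7, the tonic of the new key is F♯.
Degree 7 carries a major triad in natural-minor keys, so the destination is F♯ minor.
Check: the diatonic triads of F♯ minor (natural minor) are F♯m (i), G♯dim (ii°), A (III), Bm (iv), C♯m (v), D (VI), E (VII) — E is indeed VII.

F♯ minor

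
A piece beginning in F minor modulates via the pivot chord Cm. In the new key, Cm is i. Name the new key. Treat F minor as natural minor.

C minor

The numeral i denotes a minor triad on scale degree 1. With C on degree 1, the tonic of the new key is C.
Degree 1 carries a minor triad in minor keys, so the destination is C minor.
Check: the diatonic triads of C minor (natural minor) are Cm (i), Ddim (ii°), E♭ (III), Fm (iv), Gm (v), A♭ (VI), B♭ (VII) — Cm is indeed i.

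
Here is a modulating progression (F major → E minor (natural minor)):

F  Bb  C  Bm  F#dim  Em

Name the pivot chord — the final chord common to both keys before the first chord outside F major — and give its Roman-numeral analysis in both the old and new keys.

C — V in F major, VI in E minor

Chords diatonic to F major: F, Gm, Am, Bb, C, Dm, Edim.
Reading the progression, the first chord not in that set is Bm, so the modulation leaves F major there.
The chord immediately before Bm is C, which is diatonic to both keys: V in F major and VI in E minor.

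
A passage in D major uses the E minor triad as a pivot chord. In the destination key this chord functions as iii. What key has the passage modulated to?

The numeral iii denotes a minor triad on scale degree 3. With E on degree 3, the tonic of the new key is C.
Degree 3 carries a minor triad in major keys, so the destination is C major.
Check: the diatonic triads of C major are C (I), Dm (ii), Em (iii), F (IV), G (V), Am (vi), Bdim (vii°) — E minor is indeed iii.

C major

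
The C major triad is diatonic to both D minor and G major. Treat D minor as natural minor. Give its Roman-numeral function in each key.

VII in D minor; IV in G major

The scale of D minor (natural minor) is D E F G A Bb C; C is degree 7, and the triad built there (C-E-G) is major, so it is VII.
The scale of G major is G A B C D E F#; C is degree 4, and the triad built there (C-E-G) is major, so it is IV.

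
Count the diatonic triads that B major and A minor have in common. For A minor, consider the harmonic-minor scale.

Diatonic triads of B major: B major (I), C# minor (ii), D# minor (iii), E major (IV), F# major (V), G# minor (vi), A# diminished (vii°).
Diatonic triads of A minor (harmonic minor): A minor (i), B diminished (ii°), C augmented (III+), D minor (iv), E major (V), F major (VI), G# diminished (vii°).
Matching root and quality in both lists: E major.
That gives 1 common triad.

1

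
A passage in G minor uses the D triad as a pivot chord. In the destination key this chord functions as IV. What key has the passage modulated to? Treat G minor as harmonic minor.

A major

The numeral IV denotes a major triad on scale degree 4. With D on degree 4, the tonic of the new key is A.
Degree 4 carries a major triad in major keys, so the destination is A major.
Check: the diatonic triads of A major are A (I), Bm (ii), C#m (iii), D (IV), E (V), F#m (vi), G#dim (vii°) — D is indeed IV.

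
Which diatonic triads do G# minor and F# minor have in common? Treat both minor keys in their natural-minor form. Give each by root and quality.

Triads in G# minor (natural minor): G# minor (i), A# diminished (ii°), B major (III), C# minor (iv), D# minor (v), E major (VI), F# major (VII).
Triads in F# minor (natural minor): F# minor (i), G# diminished (ii°), A major (III), B minor (iv), C# minor (v), D major (VI), E major (VII).
Shared triads with their functions: C# minor (iv in G# minor, v in F# minor); E major (VI in G# minor, VII in F# minor).

C#m, E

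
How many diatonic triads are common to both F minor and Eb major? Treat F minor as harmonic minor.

1

Diatonic triads of F minor (harmonic minor): Fm (i), Gdim (ii°), Abaug (III+), Bbm (iv), C (V), Db (VI), Edim (vii°).
Diatonic triads of Eb major: Eb (I), Fm (ii), Gm (iii), Ab (IV), Bb (V), Cm (vi), Ddim (vii°).
Matching root and quality in both lists: Fm.
That gives 1 common triad.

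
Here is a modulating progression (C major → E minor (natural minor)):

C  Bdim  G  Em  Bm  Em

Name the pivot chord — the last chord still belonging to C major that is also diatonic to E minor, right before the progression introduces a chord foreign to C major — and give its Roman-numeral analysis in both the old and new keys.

Em — iii in C major, i in E minor

Chords diatonic to C major: C, Dm, Em, F, G, Am, Bdim.
Reading the progression, the first chord not in that set is Bm, so the modulation leaves C major there.
The chord immediately before Bm is Em, which is diatonic to both keys: iii in C major and i in E minor.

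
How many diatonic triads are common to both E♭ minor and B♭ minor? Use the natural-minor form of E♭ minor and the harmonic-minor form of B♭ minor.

3

Diatonic triads of E♭ minor (natural minor): E♭m (i), Fdim (ii°), G♭ (III), A♭m (iv), B♭m (v), C♭ (VI), D♭ (VII).
Diatonic triads of B♭ minor (harmonic minor): B♭m (i), Cdim (ii°), D♭aug (III+), E♭m (iv), F (V), G♭ (VI), Adim (vii°).
Matching root and quality in both lists: E♭m, G♭, B♭m.
That gives 3 common triads.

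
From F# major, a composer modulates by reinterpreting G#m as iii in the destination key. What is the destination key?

The numeral iii denotes a minor triad on scale degree 3. With G# on degree 3, the tonic of the new key is E.
Degree 3 carries a minor triad in major keys, so the destination is E major.
Check: the diatonic triads of E major are E (I), F#m (ii), G#m (iii), A (IV), B (V), C#m (vi), D#dim (vii°) — G#m is indeed iii.

E major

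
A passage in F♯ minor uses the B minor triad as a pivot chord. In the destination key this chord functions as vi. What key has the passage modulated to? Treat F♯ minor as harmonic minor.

The numeral vi denotes a minor triad on scale degree 6. With B on degree 6, the tonic of the new key is D.
Degree 6 carries a minor triad in major keys, so the destination is D major.
Check: the diatonic triads of D major are D (I), Em (ii), F♯m (iii), G (IV), A (V), Bm (vi), C♯dim (vii°) — B minor is indeed vi.

D major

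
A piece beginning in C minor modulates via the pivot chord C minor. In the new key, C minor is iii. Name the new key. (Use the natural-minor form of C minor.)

The numeral iii denotes a minor triad on scale degree 3. With C on degree 3, the tonic of the new key is Ab.
Degree 3 carries a minor triad in major keys, so the destination is Ab major.
Check: the diatonic triads of Ab major are Ab (I), Bbm (ii), Cm (iii), Db (IV), Eb (V), Fm (vi), Gdim (vii°) — C minor is indeed iii.

Ab major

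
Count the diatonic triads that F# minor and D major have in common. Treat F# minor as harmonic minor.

3

Diatonic triads of F# minor (harmonic minor): F# minor (i), G# diminished (ii°), A augmented (III+), B minor (iv), C# major (V), D major (VI), E# diminished (vii°).
Diatonic triads of D major: D major (I), E minor (ii), F# minor (iii), G major (IV), A major (V), B minor (vi), C# diminished (vii°).
Matching root and quality in both lists: F# minor, B minor, D major.
That gives 3 common triads.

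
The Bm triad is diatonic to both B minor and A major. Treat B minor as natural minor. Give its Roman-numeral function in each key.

The scale of B minor (natural minor) is B C♯ D E F♯ G A; B is degree 1, and the triad built there (B-D-F♯) is minor, so it is i.
The scale of A major is A B C♯ D E F♯ G♯; B is degree 2, and the triad built there (B-D-F♯) is minor, so it is ii.

i in B minor; ii in A major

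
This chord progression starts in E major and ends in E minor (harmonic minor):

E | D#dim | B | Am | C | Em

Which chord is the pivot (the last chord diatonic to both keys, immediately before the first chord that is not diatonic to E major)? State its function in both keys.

B — V in E major, V in E minor

Chords diatonic to E major: E, F#m, G#m, A, B, C#m, D#dim.
Reading the progression, the first chord not in that set is Am, so the modulation leaves E major there.
The chord immediately before Am is B, which is diatonic to both keys: V in E major and V in E minor.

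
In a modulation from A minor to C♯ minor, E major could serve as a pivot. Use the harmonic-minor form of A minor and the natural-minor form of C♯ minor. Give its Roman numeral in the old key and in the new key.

The scale of A minor (harmonic minor) is A B C D E F G♯; E is degree 5, and the triad built there (E-G♯-B) is major, so it is V.
The scale of C♯ minor (natural minor) is C♯ D♯ E F♯ G♯ A B; E is degree 3, and the triad built there (E-G♯-B) is major, so it is III.

V in A minor; III in C♯ minor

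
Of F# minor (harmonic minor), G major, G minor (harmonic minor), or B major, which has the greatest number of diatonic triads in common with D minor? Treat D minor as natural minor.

G major

Triads of D minor (natural minor): Dm (i), Edim (ii°), F (III), Gm (iv), Am (v), Bb (VI), C (VII).
F# minor (harmonic minor) shares 0: none.
G major shares 2: Am, C.
G minor (harmonic minor) shares 1: Gm.
B major shares 0: none.
The most common triads (2) are shared with G major.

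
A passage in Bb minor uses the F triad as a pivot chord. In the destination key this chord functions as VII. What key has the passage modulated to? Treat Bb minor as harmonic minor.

G minor

The numeral VII denotes a major triad on scale degree 7. With F on degree 7, the tonic of the new key is G.
Degree 7 carries a major triad in natural-minor keys, so the destination is G minor.
Check: the diatonic triads of G minor (natural minor) are Gm (i), Adim (ii°), Bb (III), Cm (iv), Dm (v), Eb (VI), F (VII) — F is indeed VII.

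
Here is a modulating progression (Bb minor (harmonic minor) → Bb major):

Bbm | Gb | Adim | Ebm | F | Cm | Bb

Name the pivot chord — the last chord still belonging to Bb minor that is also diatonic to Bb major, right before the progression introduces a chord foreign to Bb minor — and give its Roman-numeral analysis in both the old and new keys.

Chords diatonic to Bb minor: Bbm, Cdim, Dbaug, Ebm, F, Gb, Adim.
Reading the progression, the first chord not in that set is Cm, so the modulation leaves Bb minor there.
The chord immediately before Cm is F, which is diatonic to both keys: V in Bb minor and V in Bb major.

F — V in Bb minor, V in Bb major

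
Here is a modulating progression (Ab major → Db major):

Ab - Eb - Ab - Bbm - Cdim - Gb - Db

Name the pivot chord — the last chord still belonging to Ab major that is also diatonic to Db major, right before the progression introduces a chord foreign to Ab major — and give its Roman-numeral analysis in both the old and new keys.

Bbm — ii in Ab major, vi in Db major

Chords diatonic to Ab major: Ab, Bbm, Cm, Db, Eb, Fm, Gdim.
Reading the progression, the first chord not in that set is Cdim, so the modulation leaves Ab major there.
The chord immediately before Cdim is Bbm, which is diatonic to both keys: ii in Ab major and vi in Db major.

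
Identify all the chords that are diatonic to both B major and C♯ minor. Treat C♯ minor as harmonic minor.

C♯m

Triads in B major: B major (I), C♯ minor (ii), D♯ minor (iii), E major (IV), F♯ major (V), G♯ minor (vi), A♯ diminished (vii°).
Triads in C♯ minor (harmonic minor): C♯ minor (i), D♯ diminished (ii°), E augmented (III+), F♯ minor (iv), G♯ major (V), A major (VI), B♯ diminished (vii°).
Shared triads with their functions: C♯ minor (ii in B major, i in C♯ minor).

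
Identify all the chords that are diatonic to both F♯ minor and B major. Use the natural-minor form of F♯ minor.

Triads in F♯ minor (natural minor): F♯m (i), G♯dim (ii°), A (III), Bm (iv), C♯m (v), D (VI), E (VII).
Triads in B major: B (I), C♯m (ii), D♯m (iii), E (IV), F♯ (V), G♯m (vi), A♯dim (vii°).
Shared triads with their functions: C♯m (v in F♯ minor, ii in B major); E (VII in F♯ minor, IV in B major).

C♯m, E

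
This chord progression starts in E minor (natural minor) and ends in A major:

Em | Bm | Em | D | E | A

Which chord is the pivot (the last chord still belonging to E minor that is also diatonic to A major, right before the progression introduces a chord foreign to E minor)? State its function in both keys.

Chords diatonic to E minor: Em, F♯dim, G, Am, Bm, C, D.
Reading the progression, the first chord not in that set is E, so the modulation leaves E minor there.
The chord immediately before E is D, which is diatonic to both keys: VII in E minor and IV in A major.

D — VII in E minor, IV in A major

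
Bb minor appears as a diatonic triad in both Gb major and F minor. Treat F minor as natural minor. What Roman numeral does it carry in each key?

The scale of Gb major is Gb Ab Bb Cb Db Eb F; Bb is degree 3, and the triad built there (Bb-Db-F) is minor, so it is iii.
The scale of F minor (natural minor) is F G Ab Bb C Db Eb; Bb is degree 4, and the triad built there (Bb-Db-F) is minor, so it is iv.

iii in Gb major; iv in F minor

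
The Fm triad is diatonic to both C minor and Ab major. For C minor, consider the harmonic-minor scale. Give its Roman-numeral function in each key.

The scale of C minor (harmonic minor) is C D Eb F G Ab B; F is degree 4, and the triad built there (F-Ab-C) is minor, so it is iv.
The scale of Ab major is Ab Bb C Db Eb F G; F is degree 6, and the triad built there (F-Ab-C) is minor, so it is vi.

iv in C minor; vi in Ab major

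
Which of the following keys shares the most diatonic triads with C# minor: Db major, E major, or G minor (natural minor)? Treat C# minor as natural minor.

Triads of C# minor (natural minor): C#m (i), D#dim (ii°), E (III), F#m (iv), G#m (v), A (VI), B (VII).
Db major shares 0: none.
E major shares 7: C#m, D#dim, E, F#m, G#m, A, B.
G minor (natural minor) shares 0: none.
The most common triads (7) are shared with E major.

E major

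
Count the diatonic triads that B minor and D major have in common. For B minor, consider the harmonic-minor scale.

4

Diatonic triads of B minor (harmonic minor): Bm (i), C♯dim (ii°), Daug (III+), Em (iv), F♯ (V), G (VI), A♯dim (vii°).
Diatonic triads of D major: D (I), Em (ii), F♯m (iii), G (IV), A (V), Bm (vi), C♯dim (vii°).
Matching root and quality in both lists: Bm, C♯dim, Em, G.
That gives 4 common triads.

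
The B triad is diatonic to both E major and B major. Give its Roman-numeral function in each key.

V in E major; I in B major

The scale of E major is E F♯ G♯ A B C♯ D♯; B is degree 5, and the triad built there (B-D♯-F♯) is major, so it is V.
The scale of B major is B C♯ D♯ E F♯ G♯ A♯; B is degree 1, and the triad built there (B-D♯-F♯) is major, so it is I.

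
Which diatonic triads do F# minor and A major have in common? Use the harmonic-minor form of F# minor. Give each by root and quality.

F#m, G#dim, Bm, D

Triads in F# minor (harmonic minor): F#m (i), G#dim (ii°), Aaug (III+), Bm (iv), C# (V), D (VI), E#dim (vii°).
Triads in A major: A (I), Bm (ii), C#m (iii), D (IV), E (V), F#m (vi), G#dim (vii°).
Shared triads with their functions: F#m (i in F# minor, vi in A major); G#dim (ii° in F# minor, vii° in A major); Bm (iv in F# minor, ii in A major); D (VI in F# minor, IV in A major).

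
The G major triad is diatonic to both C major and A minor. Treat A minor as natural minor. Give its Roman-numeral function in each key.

V in C major; VII in A minor

The scale of C major is C D E F G A B; G is degree 5, and the triad built there (G-B-D) is major, so it is V.
The scale of A minor (natural minor) is A B C D E F G; G is degree 7, and the triad built there (G-B-D) is major, so it is VII.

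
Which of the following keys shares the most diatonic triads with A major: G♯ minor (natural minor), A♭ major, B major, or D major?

D major

Triads of A major: A major (I), B minor (ii), C♯ minor (iii), D major (IV), E major (V), F♯ minor (vi), G♯ diminished (vii°).
G♯ minor (natural minor) shares 2: C♯m, E.
A♭ major shares 0: none.
B major shares 2: C♯m, E.
D major shares 4: A, Bm, D, F♯m.
The most common triads (4) are shared with D major.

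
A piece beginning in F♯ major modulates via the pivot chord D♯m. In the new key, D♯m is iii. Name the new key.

B major

The numeral iii denotes a minor triad on scale degree 3. With D♯ on degree 3, the tonic of the new key is B.
Degree 3 carries a minor triad in major keys, so the destination is B major.
Check: the diatonic triads of B major are B (I), C♯m (ii), D♯m (iii), E (IV), F♯ (V), G♯m (vi), A♯dim (vii°) — D♯m is indeed iii.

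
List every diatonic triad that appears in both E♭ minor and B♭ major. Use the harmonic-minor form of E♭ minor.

B♭

Triads in E♭ minor (harmonic minor): E♭m (i), Fdim (ii°), G♭aug (III+), A♭m (iv), B♭ (V), C♭ (VI), Ddim (vii°).
Triads in B♭ major: B♭ (I), Cm (ii), Dm (iii), E♭ (IV), F (V), Gm (vi), Adim (vii°).
Shared triads with their functions: B♭ (V in E♭ minor, I in B♭ major).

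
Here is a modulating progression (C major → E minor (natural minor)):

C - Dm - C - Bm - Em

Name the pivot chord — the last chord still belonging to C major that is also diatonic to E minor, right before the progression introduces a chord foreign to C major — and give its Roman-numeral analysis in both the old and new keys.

Chords diatonic to C major: C, Dm, Em, F, G, Am, Bdim.
Reading the progression, the first chord not in that set is Bm, so the modulation leaves C major there.
The chord immediately before Bm is C, which is diatonic to both keys: I in C major and VI in E minor.

C — I in C major, VI in E minor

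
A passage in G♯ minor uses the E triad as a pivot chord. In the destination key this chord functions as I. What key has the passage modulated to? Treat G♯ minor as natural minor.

E major

The numeral I denotes a major triad on scale degree 1. With E on degree 1, the tonic of the new key is E.
Degree 1 carries a major triad in major keys, so the destination is E major.
Check: the diatonic triads of E major are E (I), F♯m (ii), G♯m (iii), A (IV), B (V), C♯m (vi), D♯dim (vii°) — E is indeed I.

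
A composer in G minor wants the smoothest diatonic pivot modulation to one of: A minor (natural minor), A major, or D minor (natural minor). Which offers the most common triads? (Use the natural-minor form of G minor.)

Triads of G minor (natural minor): Gm (i), Adim (ii°), Bb (III), Cm (iv), Dm (v), Eb (VI), F (VII).
A minor (natural minor) shares 2: Dm, F.
A major shares 0: none.
D minor (natural minor) shares 4: Gm, Bb, Dm, F.
The most common triads (4) are shared with D minor.

D minor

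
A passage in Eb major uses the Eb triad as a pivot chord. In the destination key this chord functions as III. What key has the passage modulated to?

The numeral III denotes a major triad on scale degree 3. With Eb on degree 3, the tonic of the new key is C.
Degree 3 carries a major triad in natural-minor keys, so the destination is C minor.
Check: the diatonic triads of C minor (natural minor) are Cm (i), Ddim (ii°), Eb (III), Fm (iv), Gm (v), Ab (VI), Bb (VII) — Eb is indeed III.

C minor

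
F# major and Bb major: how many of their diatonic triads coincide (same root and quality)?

0

Diatonic triads of F# major: F# (I), G#m (ii), A#m (iii), B (IV), C# (V), D#m (vi), E#dim (vii°).
Diatonic triads of Bb major: Bb (I), Cm (ii), Dm (iii), Eb (IV), F (V), Gm (vi), Adim (vii°).
No triad has the same root and quality in both keys.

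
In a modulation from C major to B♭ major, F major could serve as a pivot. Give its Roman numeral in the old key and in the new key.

IV in C major; V in B♭ major

The scale of C major is C D E F G A B; F is degree 4, and the triad built there (F-A-C) is major, so it is IV.
The scale of B♭ major is B♭ C D E♭ F G A; F is degree 5, and the triad built there (F-A-C) is major, so it is V.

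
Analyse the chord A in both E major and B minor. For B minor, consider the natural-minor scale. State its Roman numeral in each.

IV in E major; VII in B minor

The scale of E major is E F♯ G♯ A B C♯ D♯; A is degree 4, and the triad built there (A-C♯-E) is major, so it is IV.
The scale of B minor (natural minor) is B C♯ D E F♯ G A; A is degree 7, and the triad built there (A-C♯-E) is major, so it is VII.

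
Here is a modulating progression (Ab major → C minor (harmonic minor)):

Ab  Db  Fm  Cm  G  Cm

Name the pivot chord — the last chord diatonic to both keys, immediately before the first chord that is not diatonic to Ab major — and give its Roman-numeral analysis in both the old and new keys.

Cm — iii in Ab major, i in C minor

Chords diatonic to Ab major: Ab, Bbm, Cm, Db, Eb, Fm, Gdim.
Reading the progression, the first chord not in that set is G, so the modulation leaves Ab major there.
The chord immediately before G is Cm, which is diatonic to both keys: iii in Ab major and i in C minor.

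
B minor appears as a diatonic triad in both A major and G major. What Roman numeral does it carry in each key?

The scale of A major is A B C# D E F# G#; B is degree 2, and the triad built there (B-D-F#) is minor, so it is ii.
The scale of G major is G A B C D E F#; B is degree 3, and the triad built there (B-D-F#) is minor, so it is iii.

ii in A major; iii in G major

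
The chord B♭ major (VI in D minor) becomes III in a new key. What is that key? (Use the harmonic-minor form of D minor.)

The numeral III denotes a major triad on scale degree 3. With B♭ on degree 3, the tonic of the new key is G.
Degree 3 carries a major triad in natural-minor keys, so the destination is G minor.
Check: the diatonic triads of G minor (natural minor) are Gm (i), Adim (ii°), B♭ (III), Cm (iv), Dm (v), E♭ (VI), F (VII) — B♭ major is indeed III.

G minor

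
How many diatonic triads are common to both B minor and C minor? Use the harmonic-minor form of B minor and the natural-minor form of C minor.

0

Diatonic triads of B minor (harmonic minor): Bm (i), C#dim (ii°), Daug (III+), Em (iv), F# (V), G (VI), A#dim (vii°).
Diatonic triads of C minor (natural minor): Cm (i), Ddim (ii°), Eb (III), Fm (iv), Gm (v), Ab (VI), Bb (VII).
No triad has the same root and quality in both keys.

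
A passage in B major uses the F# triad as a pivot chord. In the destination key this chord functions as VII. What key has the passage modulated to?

G# minor

The numeral VII denotes a major triad on scale degree 7. With F# on degree 7, the tonic of the new key is G#.
Degree 7 carries a major triad in natural-minor keys, so the destination is G# minor.
Check: the diatonic triads of G# minor (natural minor) are G#m (i), A#dim (ii°), B (III), C#m (iv), D#m (v), E (VI), F# (VII) — F# is indeed VII.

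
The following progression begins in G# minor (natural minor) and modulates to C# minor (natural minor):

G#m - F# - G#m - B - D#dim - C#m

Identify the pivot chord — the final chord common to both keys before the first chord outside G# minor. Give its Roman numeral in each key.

Chords diatonic to G# minor: G#m, A#dim, B, C#m, D#m, E, F#.
Reading the progression, the first chord not in that set is D#dim, so the modulation leaves G# minor there.
The chord immediately before D#dim is B, which is diatonic to both keys: III in G# minor and VII in C# minor.

B — III in G# minor, VII in C# minor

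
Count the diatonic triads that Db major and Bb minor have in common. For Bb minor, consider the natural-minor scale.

7

Diatonic triads of Db major: Db major (I), Eb minor (ii), F minor (iii), Gb major (IV), Ab major (V), Bb minor (vi), C diminished (vii°).
Diatonic triads of Bb minor (natural minor): Bb minor (i), C diminished (ii°), Db major (III), Eb minor (iv), F minor (v), Gb major (VI), Ab major (VII).
Matching root and quality in both lists: Db major, Eb minor, F minor, Gb major, Ab major, Bb minor, C diminished.
That gives 7 common triads.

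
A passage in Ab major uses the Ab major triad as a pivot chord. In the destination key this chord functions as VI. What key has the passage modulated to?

The numeral VI denotes a major triad on scale degree 6. With Ab on degree 6, the tonic of the new key is C.
Degree 6 carries a major triad in minor keys, so the destination is C minor.
Check: the diatonic triads of C minor (natural minor) are Cm (i), Ddim (ii°), Eb (III), Fm (iv), Gm (v), Ab (VI), Bb (VII) — Ab major is indeed VI.

C minor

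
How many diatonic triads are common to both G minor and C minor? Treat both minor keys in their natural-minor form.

4

Diatonic triads of G minor (natural minor): Gm (i), Adim (ii°), Bb (III), Cm (iv), Dm (v), Eb (VI), F (VII).
Diatonic triads of C minor (natural minor): Cm (i), Ddim (ii°), Eb (III), Fm (iv), Gm (v), Ab (VI), Bb (VII).
Matching root and quality in both lists: Gm, Bb, Cm, Eb.
That gives 4 common triads.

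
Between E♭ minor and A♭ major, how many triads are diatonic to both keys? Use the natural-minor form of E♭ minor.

2

Diatonic triads of E♭ minor (natural minor): E♭m (i), Fdim (ii°), G♭ (III), A♭m (iv), B♭m (v), C♭ (VI), D♭ (VII).
Diatonic triads of A♭ major: A♭ (I), B♭m (ii), Cm (iii), D♭ (IV), E♭ (V), Fm (vi), Gdim (vii°).
Matching root and quality in both lists: B♭m, D♭.
That gives 2 common triads.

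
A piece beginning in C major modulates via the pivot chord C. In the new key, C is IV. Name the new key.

The numeral IV denotes a major triad on scale degree 4. With C on degree 4, the tonic of the new key is G.
Degree 4 carries a major triad in major keys, so the destination is G major.
Check: the diatonic triads of G major are G (I), Am (ii), Bm (iii), C (IV), D (V), Em (vi), F#dim (vii°) — C is indeed IV.

G major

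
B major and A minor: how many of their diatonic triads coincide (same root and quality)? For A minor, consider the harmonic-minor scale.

Diatonic triads of B major: B (I), C#m (ii), D#m (iii), E (IV), F# (V), G#m (vi), A#dim (vii°).
Diatonic triads of A minor (harmonic minor): Am (i), Bdim (ii°), Caug (III+), Dm (iv), E (V), F (VI), G#dim (vii°).
Matching root and quality in both lists: E.
That gives 1 common triad.

1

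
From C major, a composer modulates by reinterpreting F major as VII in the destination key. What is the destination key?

G minor

The numeral VII denotes a major triad on scale degree 7. With F on degree 7, the tonic of the new key is G.
Degree 7 carries a major triad in natural-minor keys, so the destination is G minor.
Check: the diatonic triads of G minor (natural minor) are Gm (i), Adim (ii°), B♭ (III), Cm (iv), Dm (v), E♭ (VI), F (VII) — F major is indeed VII.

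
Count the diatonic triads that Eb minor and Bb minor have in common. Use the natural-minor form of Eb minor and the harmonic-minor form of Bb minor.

3

Diatonic triads of Eb minor (natural minor): Ebm (i), Fdim (ii°), Gb (III), Abm (iv), Bbm (v), Cb (VI), Db (VII).
Diatonic triads of Bb minor (harmonic minor): Bbm (i), Cdim (ii°), Dbaug (III+), Ebm (iv), F (V), Gb (VI), Adim (vii°).
Matching root and quality in both lists: Ebm, Gb, Bbm.
That gives 3 common triads.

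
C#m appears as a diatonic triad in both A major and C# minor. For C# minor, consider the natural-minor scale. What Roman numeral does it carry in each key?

iii in A major; i in C# minor

The scale of A major is A B C# D E F# G#; C# is degree 3, and the triad built there (C#-E-G#) is minor, so it is iii.
The scale of C# minor (natural minor) is C# D# E F# G# A B; C# is degree 1, and the triad built there (C#-E-G#) is minor, so it is i.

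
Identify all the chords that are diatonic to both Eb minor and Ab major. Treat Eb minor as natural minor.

Bbm, Db

Triads in Eb minor (natural minor): Ebm (i), Fdim (ii°), Gb (III), Abm (iv), Bbm (v), Cb (VI), Db (VII).
Triads in Ab major: Ab (I), Bbm (ii), Cm (iii), Db (IV), Eb (V), Fm (vi), Gdim (vii°).
Shared triads with their functions: Bbm (v in Eb minor, ii in Ab major); Db (VII in Eb minor, IV in Ab major).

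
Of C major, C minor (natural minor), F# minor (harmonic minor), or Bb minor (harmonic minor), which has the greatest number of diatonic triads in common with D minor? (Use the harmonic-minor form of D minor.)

Triads of D minor (harmonic minor): D minor (i), E diminished (ii°), F augmented (III+), G minor (iv), A major (V), Bb major (VI), C# diminished (vii°).
C major shares 1: Dm.
C minor (natural minor) shares 2: Gm, Bb.
F# minor (harmonic minor) shares 0: none.
Bb minor (harmonic minor) shares 0: none.
The most common triads (2) are shared with C minor.

C minor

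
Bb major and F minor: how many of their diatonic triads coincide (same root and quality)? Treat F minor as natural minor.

Diatonic triads of Bb major: Bb (I), Cm (ii), Dm (iii), Eb (IV), F (V), Gm (vi), Adim (vii°).
Diatonic triads of F minor (natural minor): Fm (i), Gdim (ii°), Ab (III), Bbm (iv), Cm (v), Db (VI), Eb (VII).
Matching root and quality in both lists: Cm, Eb.
That gives 2 common triads.

2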